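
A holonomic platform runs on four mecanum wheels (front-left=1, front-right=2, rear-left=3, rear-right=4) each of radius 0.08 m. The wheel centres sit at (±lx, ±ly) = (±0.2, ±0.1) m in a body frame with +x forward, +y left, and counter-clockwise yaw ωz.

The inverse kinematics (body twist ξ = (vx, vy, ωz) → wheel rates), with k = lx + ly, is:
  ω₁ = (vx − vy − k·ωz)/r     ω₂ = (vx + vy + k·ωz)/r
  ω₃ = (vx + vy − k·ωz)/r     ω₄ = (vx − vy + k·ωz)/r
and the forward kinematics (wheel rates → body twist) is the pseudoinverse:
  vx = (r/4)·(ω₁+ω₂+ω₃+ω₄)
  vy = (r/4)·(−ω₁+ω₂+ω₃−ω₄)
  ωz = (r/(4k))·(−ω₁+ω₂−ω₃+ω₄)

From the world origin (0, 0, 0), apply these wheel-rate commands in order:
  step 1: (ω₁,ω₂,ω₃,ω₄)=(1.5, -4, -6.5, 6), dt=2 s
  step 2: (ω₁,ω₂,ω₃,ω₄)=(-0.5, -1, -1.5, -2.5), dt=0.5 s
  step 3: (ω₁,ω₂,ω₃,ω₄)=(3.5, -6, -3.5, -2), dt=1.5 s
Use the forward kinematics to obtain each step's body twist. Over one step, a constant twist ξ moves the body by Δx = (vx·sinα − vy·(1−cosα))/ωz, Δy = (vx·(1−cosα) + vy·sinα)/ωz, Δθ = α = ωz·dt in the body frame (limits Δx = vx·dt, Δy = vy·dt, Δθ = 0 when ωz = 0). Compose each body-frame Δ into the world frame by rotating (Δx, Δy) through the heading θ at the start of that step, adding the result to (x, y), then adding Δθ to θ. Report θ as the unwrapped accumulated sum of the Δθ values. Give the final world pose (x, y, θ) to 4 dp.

step 1: ξ=(vx,vy,ωz)=(-0.0600, -0.3600, 0.4667), dt=2.0 → body Δ=(0.2090, -0.6720, 0.9333) → world pose (0.2090, -0.6720, 0.9333)
step 2: ξ=(vx,vy,ωz)=(-0.1100, 0.0100, -0.1000), dt=0.5 → body Δ=(-0.0549, 0.0064, -0.0500) → world pose (0.1712, -0.7123, 0.8833)
step 3: ξ=(vx,vy,ωz)=(-0.1600, -0.2200, -0.5333), dt=1.5 → body Δ=(-0.3403, -0.2049, -0.8000) → world pose (0.1136, -1.1053, 0.0833)

(0.1136, -1.1053, 0.0833)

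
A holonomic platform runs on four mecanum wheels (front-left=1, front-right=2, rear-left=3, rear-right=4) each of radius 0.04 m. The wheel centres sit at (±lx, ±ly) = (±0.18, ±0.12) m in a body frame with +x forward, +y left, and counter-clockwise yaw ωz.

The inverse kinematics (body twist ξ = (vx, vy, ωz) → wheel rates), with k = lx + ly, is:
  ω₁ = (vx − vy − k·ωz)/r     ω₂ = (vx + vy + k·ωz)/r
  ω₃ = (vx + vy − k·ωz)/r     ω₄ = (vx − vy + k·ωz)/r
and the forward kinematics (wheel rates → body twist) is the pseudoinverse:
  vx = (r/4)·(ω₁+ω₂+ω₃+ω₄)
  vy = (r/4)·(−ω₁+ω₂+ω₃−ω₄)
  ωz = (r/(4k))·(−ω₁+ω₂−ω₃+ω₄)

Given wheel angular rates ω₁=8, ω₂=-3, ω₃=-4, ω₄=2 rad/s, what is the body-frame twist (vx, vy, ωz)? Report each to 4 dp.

k = lx + ly = 0.18 + 0.12 = 0.3000
ω₁+ω₂+ω₃+ω₄ = 3.0000  →  vx = (0.04/4)·3.0000 = 0.0300
−ω₁+ω₂+ω₃−ω₄ = -17.0000  →  vy = (0.04/4)·-17.0000 = -0.1700
−ω₁+ω₂−ω₃+ω₄ = -5.0000  →  ωz = (0.04/1.2000)·-5.0000 = -0.1667

(0.0300, -0.1700, -0.1667)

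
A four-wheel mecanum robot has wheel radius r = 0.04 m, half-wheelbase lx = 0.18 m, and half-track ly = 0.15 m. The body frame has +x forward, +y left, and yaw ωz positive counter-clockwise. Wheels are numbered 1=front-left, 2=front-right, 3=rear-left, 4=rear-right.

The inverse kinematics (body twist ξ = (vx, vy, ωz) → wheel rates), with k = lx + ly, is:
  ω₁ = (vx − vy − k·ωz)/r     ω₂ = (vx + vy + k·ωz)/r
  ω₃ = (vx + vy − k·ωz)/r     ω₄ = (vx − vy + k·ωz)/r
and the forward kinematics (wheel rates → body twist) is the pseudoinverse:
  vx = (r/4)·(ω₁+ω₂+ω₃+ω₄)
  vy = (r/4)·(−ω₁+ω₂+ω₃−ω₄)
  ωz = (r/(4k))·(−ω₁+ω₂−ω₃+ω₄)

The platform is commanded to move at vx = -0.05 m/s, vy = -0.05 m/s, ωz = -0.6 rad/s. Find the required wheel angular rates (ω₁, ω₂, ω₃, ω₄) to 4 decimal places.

(4.9500, -7.4500, 2.4500, -4.9500)

k = lx + ly = 0.18 + 0.15 = 0.3300;  k·ωz = 0.3300·-0.6 = -0.1980
ω₁ (FL) = (vx − vy − k·ωz)/r = 0.1980/0.04 = 4.9500
ω₂ (FR) = (vx + vy + k·ωz)/r = -0.2980/0.04 = -7.4500
ω₃ (RL) = (vx + vy − k·ωz)/r = 0.0980/0.04 = 2.4500
ω₄ (RR) = (vx − vy + k·ωz)/r = -0.1980/0.04 = -4.9500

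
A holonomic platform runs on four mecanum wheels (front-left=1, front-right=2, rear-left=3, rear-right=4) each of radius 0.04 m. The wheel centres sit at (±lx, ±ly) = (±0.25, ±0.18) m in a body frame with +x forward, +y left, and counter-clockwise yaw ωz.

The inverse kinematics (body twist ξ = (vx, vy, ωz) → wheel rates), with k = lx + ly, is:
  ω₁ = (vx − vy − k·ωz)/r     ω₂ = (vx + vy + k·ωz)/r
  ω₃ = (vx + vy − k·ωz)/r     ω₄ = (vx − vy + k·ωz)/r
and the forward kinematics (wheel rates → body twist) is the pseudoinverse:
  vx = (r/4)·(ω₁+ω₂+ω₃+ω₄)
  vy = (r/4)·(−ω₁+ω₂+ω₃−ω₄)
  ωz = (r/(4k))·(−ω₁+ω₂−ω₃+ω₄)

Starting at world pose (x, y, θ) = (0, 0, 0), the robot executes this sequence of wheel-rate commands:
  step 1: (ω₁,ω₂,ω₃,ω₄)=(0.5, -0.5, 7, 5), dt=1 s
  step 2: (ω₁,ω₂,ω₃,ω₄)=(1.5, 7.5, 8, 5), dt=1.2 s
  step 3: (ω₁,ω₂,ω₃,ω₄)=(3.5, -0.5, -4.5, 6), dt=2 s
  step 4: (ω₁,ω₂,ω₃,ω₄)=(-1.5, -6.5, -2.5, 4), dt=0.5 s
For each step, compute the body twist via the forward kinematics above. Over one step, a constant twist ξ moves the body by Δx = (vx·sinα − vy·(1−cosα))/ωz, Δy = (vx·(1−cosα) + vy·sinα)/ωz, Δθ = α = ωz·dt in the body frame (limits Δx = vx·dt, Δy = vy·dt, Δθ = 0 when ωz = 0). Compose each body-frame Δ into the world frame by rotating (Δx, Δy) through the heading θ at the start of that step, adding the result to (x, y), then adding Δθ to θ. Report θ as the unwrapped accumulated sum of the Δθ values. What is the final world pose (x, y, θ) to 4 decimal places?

(0.5106, -0.2287, 0.3337)

step 1: ξ=(vx,vy,ωz)=(0.1200, 0.0100, -0.0698), dt=1.0 → body Δ=(0.1203, 0.0058, -0.0698) → world pose (0.1203, 0.0058, -0.0698)
step 2: ξ=(vx,vy,ωz)=(0.2200, 0.0900, 0.0698), dt=1.2 → body Δ=(0.2592, 0.1189, 0.0837) → world pose (0.3871, 0.1064, 0.0140)
step 3: ξ=(vx,vy,ωz)=(0.0450, -0.1450, 0.1512), dt=2.0 → body Δ=(0.1321, -0.2721, 0.3023) → world pose (0.5230, -0.1639, 0.3163)
step 4: ξ=(vx,vy,ωz)=(-0.0650, -0.1150, 0.0349), dt=0.5 → body Δ=(-0.0320, -0.0578, 0.0174) → world pose (0.5106, -0.2287, 0.3337)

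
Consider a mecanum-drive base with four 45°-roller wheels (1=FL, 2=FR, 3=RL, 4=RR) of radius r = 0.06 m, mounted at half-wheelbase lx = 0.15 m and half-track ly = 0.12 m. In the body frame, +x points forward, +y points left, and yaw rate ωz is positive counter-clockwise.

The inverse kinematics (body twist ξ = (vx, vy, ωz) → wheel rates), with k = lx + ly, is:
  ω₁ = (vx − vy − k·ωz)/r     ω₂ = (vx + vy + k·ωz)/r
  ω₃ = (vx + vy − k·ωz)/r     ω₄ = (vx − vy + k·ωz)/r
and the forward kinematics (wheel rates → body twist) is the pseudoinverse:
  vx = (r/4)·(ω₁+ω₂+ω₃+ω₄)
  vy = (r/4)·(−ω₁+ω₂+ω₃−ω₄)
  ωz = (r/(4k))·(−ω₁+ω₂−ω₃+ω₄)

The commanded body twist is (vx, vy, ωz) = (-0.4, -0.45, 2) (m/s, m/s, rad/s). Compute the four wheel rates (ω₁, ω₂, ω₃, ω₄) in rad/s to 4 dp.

(-8.1667, -5.1667, -23.1667, 9.8333)

k = lx + ly = 0.15 + 0.12 = 0.2700;  k·ωz = 0.2700·2 = 0.5400
ω₁ (FL) = (vx − vy − k·ωz)/r = -0.4900/0.06 = -8.1667
ω₂ (FR) = (vx + vy + k·ωz)/r = -0.3100/0.06 = -5.1667
ω₃ (RL) = (vx + vy − k·ωz)/r = -1.3900/0.06 = -23.1667
ω₄ (RR) = (vx − vy + k·ωz)/r = 0.5900/0.06 = 9.8333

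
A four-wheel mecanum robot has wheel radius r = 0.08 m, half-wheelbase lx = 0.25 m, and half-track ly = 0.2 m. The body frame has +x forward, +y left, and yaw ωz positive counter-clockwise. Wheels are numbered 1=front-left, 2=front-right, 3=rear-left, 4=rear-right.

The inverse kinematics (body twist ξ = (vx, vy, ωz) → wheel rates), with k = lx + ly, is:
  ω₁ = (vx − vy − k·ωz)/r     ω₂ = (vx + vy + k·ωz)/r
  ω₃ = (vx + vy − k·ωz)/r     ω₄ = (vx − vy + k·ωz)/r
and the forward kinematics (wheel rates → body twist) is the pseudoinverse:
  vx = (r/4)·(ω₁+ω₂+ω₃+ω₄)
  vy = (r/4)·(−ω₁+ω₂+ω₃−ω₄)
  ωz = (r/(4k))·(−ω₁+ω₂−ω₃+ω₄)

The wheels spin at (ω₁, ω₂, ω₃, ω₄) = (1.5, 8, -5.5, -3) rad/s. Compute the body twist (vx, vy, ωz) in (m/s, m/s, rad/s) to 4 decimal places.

(0.0200, 0.0800, 0.4000)

k = lx + ly = 0.25 + 0.2 = 0.4500
ω₁+ω₂+ω₃+ω₄ = 1.0000  →  vx = (0.08/4)·1.0000 = 0.0200
−ω₁+ω₂+ω₃−ω₄ = 4.0000  →  vy = (0.08/4)·4.0000 = 0.0800
−ω₁+ω₂−ω₃+ω₄ = 9.0000  →  ωz = (0.08/1.8000)·9.0000 = 0.4000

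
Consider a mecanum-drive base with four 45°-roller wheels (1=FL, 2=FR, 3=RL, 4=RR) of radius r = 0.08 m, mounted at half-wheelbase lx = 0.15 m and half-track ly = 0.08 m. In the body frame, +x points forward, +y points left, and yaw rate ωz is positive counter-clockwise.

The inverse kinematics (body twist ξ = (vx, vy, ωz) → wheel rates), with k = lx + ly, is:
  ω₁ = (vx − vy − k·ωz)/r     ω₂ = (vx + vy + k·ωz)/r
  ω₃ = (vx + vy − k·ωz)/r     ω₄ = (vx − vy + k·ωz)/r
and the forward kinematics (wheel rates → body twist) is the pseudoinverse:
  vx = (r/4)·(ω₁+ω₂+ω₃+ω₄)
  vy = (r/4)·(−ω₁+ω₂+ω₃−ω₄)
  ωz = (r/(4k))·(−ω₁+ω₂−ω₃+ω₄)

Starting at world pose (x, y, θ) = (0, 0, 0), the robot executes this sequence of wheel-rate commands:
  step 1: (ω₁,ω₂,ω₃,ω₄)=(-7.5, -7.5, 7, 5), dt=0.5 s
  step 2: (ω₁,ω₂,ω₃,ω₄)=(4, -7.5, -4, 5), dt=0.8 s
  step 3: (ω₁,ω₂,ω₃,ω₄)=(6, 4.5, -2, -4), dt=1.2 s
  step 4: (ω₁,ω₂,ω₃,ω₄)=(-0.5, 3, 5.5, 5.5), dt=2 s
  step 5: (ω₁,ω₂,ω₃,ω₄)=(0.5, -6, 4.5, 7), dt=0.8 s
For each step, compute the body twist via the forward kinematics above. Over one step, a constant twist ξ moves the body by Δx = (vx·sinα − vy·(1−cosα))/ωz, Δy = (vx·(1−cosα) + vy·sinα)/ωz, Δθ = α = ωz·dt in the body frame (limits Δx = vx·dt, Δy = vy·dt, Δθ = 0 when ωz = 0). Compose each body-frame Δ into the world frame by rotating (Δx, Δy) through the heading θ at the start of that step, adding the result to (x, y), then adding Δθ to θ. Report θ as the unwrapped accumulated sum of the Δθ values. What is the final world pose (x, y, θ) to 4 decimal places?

(0.5972, -0.5238, -0.2957)

step 1: ξ=(vx,vy,ωz)=(-0.0600, 0.0400, -0.1739), dt=0.5 → body Δ=(-0.0291, 0.0213, -0.0870) → world pose (-0.0291, 0.0213, -0.0870)
step 2: ξ=(vx,vy,ωz)=(-0.0500, -0.4100, -0.2174), dt=0.8 → body Δ=(-0.0682, -0.3229, -0.1739) → world pose (-0.1251, -0.2945, -0.2609)
step 3: ξ=(vx,vy,ωz)=(0.0900, 0.0100, -0.3043), dt=1.2 → body Δ=(0.1078, -0.0078, -0.3652) → world pose (-0.0230, -0.3298, -0.6261)
step 4: ξ=(vx,vy,ωz)=(0.2700, 0.0700, 0.3043), dt=2.0 → body Δ=(0.4660, 0.2908, 0.6087) → world pose (0.5250, -0.3671, -0.0174)
step 5: ξ=(vx,vy,ωz)=(0.1200, -0.1800, -0.3478), dt=0.8 → body Δ=(0.0749, -0.1554, -0.2783) → world pose (0.5972, -0.5238, -0.2957)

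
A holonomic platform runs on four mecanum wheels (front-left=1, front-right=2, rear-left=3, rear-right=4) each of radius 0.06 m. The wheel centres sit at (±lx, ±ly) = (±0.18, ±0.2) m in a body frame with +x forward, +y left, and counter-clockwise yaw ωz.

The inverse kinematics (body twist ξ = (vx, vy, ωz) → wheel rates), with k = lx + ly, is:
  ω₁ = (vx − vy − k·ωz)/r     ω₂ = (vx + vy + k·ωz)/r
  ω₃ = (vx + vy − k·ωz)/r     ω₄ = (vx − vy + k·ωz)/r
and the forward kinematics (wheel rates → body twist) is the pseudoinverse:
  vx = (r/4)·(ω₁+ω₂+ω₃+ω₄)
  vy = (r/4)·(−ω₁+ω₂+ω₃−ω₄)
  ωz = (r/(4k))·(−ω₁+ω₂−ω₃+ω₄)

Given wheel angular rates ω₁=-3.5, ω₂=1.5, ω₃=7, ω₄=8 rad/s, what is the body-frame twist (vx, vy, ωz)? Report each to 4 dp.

(0.1950, 0.0600, 0.2368)

k = lx + ly = 0.18 + 0.2 = 0.3800
ω₁+ω₂+ω₃+ω₄ = 13.0000  →  vx = (0.06/4)·13.0000 = 0.1950
−ω₁+ω₂+ω₃−ω₄ = 4.0000  →  vy = (0.06/4)·4.0000 = 0.0600
−ω₁+ω₂−ω₃+ω₄ = 6.0000  →  ωz = (0.06/1.5200)·6.0000 = 0.2368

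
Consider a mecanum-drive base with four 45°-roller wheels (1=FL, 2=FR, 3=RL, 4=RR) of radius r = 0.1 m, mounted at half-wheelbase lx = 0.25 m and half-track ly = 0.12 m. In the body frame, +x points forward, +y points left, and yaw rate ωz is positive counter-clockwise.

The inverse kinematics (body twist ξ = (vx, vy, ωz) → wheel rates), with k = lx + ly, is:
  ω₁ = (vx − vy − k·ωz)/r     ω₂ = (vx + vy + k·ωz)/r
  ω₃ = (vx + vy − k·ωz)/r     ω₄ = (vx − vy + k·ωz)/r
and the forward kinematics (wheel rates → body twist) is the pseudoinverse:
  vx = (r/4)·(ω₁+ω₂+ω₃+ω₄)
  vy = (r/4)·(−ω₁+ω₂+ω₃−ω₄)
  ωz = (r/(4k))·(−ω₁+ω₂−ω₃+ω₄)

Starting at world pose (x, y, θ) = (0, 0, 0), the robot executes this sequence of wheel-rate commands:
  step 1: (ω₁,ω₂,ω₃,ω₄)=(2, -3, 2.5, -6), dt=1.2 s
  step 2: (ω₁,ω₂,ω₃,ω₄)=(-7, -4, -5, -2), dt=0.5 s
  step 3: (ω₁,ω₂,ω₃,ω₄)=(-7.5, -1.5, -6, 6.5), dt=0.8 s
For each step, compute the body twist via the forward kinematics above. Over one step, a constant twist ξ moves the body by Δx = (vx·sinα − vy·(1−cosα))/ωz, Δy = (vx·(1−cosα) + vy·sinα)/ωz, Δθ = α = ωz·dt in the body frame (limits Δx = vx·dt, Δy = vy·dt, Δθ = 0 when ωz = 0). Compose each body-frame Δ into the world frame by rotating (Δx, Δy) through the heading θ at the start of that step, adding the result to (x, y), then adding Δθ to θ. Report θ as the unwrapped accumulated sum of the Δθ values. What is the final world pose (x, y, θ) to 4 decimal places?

(-0.3785, 0.2873, 0.1081)

step 1: ξ=(vx,vy,ωz)=(-0.1125, 0.0875, -0.9122), dt=1.2 → body Δ=(-0.0577, 0.1520, -1.0946) → world pose (-0.0577, 0.1520, -1.0946)
step 2: ξ=(vx,vy,ωz)=(-0.4500, 0.0000, 0.4054), dt=0.5 → body Δ=(-0.2235, -0.0227, 0.2027) → world pose (-0.1803, 0.3402, -0.8919)
step 3: ξ=(vx,vy,ωz)=(-0.2125, -0.1625, 1.2500), dt=0.8 → body Δ=(-0.0833, -0.1875, 1.0000) → world pose (-0.3785, 0.2873, 0.1081)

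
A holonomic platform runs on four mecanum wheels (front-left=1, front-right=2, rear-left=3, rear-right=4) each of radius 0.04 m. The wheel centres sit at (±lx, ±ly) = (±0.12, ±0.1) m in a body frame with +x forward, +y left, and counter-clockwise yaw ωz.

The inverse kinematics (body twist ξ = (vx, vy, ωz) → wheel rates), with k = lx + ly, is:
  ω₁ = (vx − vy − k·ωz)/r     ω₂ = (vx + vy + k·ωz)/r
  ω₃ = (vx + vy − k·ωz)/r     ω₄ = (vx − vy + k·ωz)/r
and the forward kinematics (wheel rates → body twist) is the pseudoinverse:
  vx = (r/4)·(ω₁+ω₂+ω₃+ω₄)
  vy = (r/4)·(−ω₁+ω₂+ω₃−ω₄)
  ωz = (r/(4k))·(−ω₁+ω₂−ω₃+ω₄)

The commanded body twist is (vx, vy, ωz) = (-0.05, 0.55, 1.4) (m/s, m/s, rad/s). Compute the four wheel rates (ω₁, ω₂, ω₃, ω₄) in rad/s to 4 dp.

(-22.7000, 20.2000, 4.8000, -7.3000)

k = lx + ly = 0.12 + 0.1 = 0.2200;  k·ωz = 0.2200·1.4 = 0.3080
ω₁ (FL) = (vx − vy − k·ωz)/r = -0.9080/0.04 = -22.7000
ω₂ (FR) = (vx + vy + k·ωz)/r = 0.8080/0.04 = 20.2000
ω₃ (RL) = (vx + vy − k·ωz)/r = 0.1920/0.04 = 4.8000
ω₄ (RR) = (vx − vy + k·ωz)/r = -0.2920/0.04 = -7.3000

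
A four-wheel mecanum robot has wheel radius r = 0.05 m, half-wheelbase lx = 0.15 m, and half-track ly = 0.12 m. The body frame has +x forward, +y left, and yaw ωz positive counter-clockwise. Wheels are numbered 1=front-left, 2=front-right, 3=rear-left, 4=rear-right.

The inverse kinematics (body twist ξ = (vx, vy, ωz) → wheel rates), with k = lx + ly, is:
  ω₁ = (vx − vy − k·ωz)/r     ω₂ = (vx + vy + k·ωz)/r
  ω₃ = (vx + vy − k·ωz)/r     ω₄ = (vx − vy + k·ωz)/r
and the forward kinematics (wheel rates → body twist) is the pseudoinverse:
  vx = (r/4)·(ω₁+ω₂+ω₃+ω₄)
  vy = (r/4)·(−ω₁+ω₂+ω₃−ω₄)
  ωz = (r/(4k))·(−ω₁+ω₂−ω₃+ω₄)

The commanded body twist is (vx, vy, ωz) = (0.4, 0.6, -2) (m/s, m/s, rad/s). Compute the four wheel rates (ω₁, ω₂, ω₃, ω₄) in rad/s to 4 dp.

(6.8000, 9.2000, 30.8000, -14.8000)

k = lx + ly = 0.15 + 0.12 = 0.2700;  k·ωz = 0.2700·-2 = -0.5400
ω₁ (FL) = (vx − vy − k·ωz)/r = 0.3400/0.05 = 6.8000
ω₂ (FR) = (vx + vy + k·ωz)/r = 0.4600/0.05 = 9.2000
ω₃ (RL) = (vx + vy − k·ωz)/r = 1.5400/0.05 = 30.8000
ω₄ (RR) = (vx − vy + k·ωz)/r = -0.7400/0.05 = -14.8000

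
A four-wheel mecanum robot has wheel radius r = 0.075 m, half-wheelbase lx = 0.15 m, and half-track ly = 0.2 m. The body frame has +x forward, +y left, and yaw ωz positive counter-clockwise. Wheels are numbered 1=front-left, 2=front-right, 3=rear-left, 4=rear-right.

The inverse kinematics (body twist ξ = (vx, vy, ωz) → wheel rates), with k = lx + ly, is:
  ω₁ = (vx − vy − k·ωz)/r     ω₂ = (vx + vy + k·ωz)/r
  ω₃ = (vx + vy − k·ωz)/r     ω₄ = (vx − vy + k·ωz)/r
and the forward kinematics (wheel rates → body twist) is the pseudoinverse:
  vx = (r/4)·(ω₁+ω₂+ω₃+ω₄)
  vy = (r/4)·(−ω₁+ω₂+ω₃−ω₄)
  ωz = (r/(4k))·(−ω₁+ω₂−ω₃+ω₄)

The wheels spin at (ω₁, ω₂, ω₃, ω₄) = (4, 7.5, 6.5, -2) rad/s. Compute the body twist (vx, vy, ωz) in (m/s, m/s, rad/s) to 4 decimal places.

(0.3000, 0.2250, -0.2679)

k = lx + ly = 0.15 + 0.2 = 0.3500
ω₁+ω₂+ω₃+ω₄ = 16.0000  →  vx = (0.075/4)·16.0000 = 0.3000
−ω₁+ω₂+ω₃−ω₄ = 12.0000  →  vy = (0.075/4)·12.0000 = 0.2250
−ω₁+ω₂−ω₃+ω₄ = -5.0000  →  ωz = (0.075/1.4000)·-5.0000 = -0.2679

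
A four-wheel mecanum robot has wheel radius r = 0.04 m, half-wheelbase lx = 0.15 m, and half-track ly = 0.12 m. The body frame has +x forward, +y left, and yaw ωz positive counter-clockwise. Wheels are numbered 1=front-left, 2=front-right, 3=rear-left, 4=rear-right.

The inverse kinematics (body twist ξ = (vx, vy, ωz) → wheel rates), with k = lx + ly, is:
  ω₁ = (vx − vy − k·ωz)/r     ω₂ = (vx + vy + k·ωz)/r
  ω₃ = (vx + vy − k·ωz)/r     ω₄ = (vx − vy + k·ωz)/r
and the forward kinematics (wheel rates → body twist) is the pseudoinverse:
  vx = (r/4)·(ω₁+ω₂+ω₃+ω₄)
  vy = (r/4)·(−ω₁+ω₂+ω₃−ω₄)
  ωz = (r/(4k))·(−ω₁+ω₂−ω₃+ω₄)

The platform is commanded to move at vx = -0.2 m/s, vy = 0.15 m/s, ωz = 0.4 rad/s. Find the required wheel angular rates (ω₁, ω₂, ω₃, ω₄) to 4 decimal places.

(-11.4500, 1.4500, -3.9500, -6.0500)

k = lx + ly = 0.15 + 0.12 = 0.2700;  k·ωz = 0.2700·0.4 = 0.1080
ω₁ (FL) = (vx − vy − k·ωz)/r = -0.4580/0.04 = -11.4500
ω₂ (FR) = (vx + vy + k·ωz)/r = 0.0580/0.04 = 1.4500
ω₃ (RL) = (vx + vy − k·ωz)/r = -0.1580/0.04 = -3.9500
ω₄ (RR) = (vx − vy + k·ωz)/r = -0.2420/0.04 = -6.0500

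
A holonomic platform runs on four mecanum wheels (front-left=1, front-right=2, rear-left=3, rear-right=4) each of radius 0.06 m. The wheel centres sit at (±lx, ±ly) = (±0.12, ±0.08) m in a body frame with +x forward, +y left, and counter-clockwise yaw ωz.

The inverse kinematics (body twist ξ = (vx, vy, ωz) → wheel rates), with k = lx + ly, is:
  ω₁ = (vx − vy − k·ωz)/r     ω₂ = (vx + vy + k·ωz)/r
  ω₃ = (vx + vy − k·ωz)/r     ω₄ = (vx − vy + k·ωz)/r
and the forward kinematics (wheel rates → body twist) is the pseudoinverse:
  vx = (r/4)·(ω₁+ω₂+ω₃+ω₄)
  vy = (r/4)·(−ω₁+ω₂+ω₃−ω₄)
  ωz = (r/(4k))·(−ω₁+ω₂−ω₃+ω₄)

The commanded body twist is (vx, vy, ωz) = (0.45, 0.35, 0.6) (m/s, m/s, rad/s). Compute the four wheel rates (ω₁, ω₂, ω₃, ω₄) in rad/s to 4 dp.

(-0.3333, 15.3333, 11.3333, 3.6667)

k = lx + ly = 0.12 + 0.08 = 0.2000;  k·ωz = 0.2000·0.6 = 0.1200
ω₁ (FL) = (vx − vy − k·ωz)/r = -0.0200/0.06 = -0.3333
ω₂ (FR) = (vx + vy + k·ωz)/r = 0.9200/0.06 = 15.3333
ω₃ (RL) = (vx + vy − k·ωz)/r = 0.6800/0.06 = 11.3333
ω₄ (RR) = (vx − vy + k·ωz)/r = 0.2200/0.06 = 3.6667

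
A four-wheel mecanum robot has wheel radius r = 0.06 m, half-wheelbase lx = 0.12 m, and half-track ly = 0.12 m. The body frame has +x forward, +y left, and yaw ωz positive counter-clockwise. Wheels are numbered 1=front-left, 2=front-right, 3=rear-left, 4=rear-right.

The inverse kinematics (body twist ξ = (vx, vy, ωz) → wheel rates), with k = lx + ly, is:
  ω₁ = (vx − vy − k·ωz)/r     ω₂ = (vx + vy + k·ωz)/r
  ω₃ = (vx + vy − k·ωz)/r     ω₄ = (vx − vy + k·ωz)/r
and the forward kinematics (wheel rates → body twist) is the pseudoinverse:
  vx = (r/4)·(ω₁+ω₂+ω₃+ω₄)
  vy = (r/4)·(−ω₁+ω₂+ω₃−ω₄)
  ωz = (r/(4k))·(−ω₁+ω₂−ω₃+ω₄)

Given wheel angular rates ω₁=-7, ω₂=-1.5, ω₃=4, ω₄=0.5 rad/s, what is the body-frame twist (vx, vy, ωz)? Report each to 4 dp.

(-0.0600, 0.1350, 0.1250)

k = lx + ly = 0.12 + 0.12 = 0.2400
ω₁+ω₂+ω₃+ω₄ = -4.0000  →  vx = (0.06/4)·-4.0000 = -0.0600
−ω₁+ω₂+ω₃−ω₄ = 9.0000  →  vy = (0.06/4)·9.0000 = 0.1350
−ω₁+ω₂−ω₃+ω₄ = 2.0000  →  ωz = (0.06/0.9600)·2.0000 = 0.1250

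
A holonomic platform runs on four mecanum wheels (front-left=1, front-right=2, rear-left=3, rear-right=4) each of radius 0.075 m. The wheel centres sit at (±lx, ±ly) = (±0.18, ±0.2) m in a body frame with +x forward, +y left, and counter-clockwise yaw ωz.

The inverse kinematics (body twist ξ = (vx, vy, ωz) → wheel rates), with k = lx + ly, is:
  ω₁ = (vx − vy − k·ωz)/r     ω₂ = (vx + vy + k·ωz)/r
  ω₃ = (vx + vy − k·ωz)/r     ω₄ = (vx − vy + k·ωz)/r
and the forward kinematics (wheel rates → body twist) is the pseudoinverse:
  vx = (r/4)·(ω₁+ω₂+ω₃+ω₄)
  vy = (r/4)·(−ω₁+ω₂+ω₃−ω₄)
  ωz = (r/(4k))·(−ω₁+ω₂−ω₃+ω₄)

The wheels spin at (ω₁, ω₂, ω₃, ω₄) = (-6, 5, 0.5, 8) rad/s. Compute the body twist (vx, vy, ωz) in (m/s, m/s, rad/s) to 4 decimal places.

k = lx + ly = 0.18 + 0.2 = 0.3800
ω₁+ω₂+ω₃+ω₄ = 7.5000  →  vx = (0.075/4)·7.5000 = 0.1406
−ω₁+ω₂+ω₃−ω₄ = 3.5000  →  vy = (0.075/4)·3.5000 = 0.0656
−ω₁+ω₂−ω₃+ω₄ = 18.5000  →  ωz = (0.075/1.5200)·18.5000 = 0.9128

(0.1406, 0.0656, 0.9128)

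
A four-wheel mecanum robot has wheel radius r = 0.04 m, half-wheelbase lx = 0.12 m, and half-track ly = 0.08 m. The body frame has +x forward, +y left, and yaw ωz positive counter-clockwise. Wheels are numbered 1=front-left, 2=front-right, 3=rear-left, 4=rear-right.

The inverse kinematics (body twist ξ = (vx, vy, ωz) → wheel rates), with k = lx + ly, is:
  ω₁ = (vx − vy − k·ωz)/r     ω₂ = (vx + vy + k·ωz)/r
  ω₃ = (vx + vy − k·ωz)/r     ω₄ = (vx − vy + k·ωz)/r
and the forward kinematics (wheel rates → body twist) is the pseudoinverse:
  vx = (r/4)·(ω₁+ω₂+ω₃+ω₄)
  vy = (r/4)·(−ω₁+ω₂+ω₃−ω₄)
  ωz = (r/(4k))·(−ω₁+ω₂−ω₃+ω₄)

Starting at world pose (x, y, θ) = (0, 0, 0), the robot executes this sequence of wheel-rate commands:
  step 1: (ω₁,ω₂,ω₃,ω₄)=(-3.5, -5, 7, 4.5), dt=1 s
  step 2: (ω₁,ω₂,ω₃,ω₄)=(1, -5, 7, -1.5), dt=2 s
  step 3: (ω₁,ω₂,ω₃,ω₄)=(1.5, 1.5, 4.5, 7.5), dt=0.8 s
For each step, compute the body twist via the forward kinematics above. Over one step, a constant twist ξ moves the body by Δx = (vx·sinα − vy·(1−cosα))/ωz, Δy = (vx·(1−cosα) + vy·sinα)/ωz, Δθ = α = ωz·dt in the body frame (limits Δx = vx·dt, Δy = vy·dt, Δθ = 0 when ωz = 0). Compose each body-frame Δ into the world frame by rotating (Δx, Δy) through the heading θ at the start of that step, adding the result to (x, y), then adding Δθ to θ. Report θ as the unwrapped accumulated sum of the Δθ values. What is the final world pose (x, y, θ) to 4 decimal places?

(0.0576, -0.1069, -1.5300)

step 1: ξ=(vx,vy,ωz)=(0.0300, 0.0100, -0.2000), dt=1.0 → body Δ=(0.0308, 0.0069, -0.2000) → world pose (0.0308, 0.0069, -0.2000)
step 2: ξ=(vx,vy,ωz)=(0.0150, 0.0250, -0.7250), dt=2.0 → body Δ=(0.0509, 0.0160, -1.4500) → world pose (0.0838, 0.0126, -1.6500)
step 3: ξ=(vx,vy,ωz)=(0.1500, -0.0300, 0.1500), dt=0.8 → body Δ=(0.1212, -0.0168, 0.1200) → world pose (0.0576, -0.1069, -1.5300)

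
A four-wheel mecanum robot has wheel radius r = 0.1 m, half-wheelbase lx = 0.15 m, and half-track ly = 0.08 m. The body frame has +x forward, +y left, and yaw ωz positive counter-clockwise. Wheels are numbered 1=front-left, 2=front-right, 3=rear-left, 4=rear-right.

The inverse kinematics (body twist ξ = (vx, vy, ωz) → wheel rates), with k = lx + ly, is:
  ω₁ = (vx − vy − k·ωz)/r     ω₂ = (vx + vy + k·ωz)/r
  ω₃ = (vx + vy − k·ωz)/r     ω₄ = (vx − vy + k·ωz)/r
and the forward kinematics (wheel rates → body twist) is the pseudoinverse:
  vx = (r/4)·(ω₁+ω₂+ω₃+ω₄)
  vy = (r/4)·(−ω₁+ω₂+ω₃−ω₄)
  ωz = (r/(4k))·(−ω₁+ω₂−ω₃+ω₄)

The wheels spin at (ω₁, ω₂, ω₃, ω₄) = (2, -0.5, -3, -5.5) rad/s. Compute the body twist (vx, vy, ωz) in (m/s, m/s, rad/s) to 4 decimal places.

(-0.1750, 0.0000, -0.5435)

k = lx + ly = 0.15 + 0.08 = 0.2300
ω₁+ω₂+ω₃+ω₄ = -7.0000  →  vx = (0.1/4)·-7.0000 = -0.1750
−ω₁+ω₂+ω₃−ω₄ = 0.0000  →  vy = (0.1/4)·0.0000 = 0.0000
−ω₁+ω₂−ω₃+ω₄ = -5.0000  →  ωz = (0.1/0.9200)·-5.0000 = -0.5435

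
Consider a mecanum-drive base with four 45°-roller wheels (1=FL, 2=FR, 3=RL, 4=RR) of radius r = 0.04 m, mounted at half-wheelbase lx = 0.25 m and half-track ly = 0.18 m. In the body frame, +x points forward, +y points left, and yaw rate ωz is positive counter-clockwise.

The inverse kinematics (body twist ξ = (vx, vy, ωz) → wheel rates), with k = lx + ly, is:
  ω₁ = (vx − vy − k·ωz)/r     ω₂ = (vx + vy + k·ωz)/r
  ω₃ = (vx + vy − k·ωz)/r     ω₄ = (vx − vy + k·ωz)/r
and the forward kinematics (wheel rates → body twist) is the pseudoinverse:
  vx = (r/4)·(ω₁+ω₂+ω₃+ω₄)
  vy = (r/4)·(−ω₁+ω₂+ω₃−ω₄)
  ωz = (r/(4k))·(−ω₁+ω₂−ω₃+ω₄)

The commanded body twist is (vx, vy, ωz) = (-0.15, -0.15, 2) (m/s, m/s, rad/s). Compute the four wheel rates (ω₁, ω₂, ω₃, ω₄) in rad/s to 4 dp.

(-21.5000, 14.0000, -29.0000, 21.5000)

k = lx + ly = 0.25 + 0.18 = 0.4300;  k·ωz = 0.4300·2 = 0.8600
ω₁ (FL) = (vx − vy − k·ωz)/r = -0.8600/0.04 = -21.5000
ω₂ (FR) = (vx + vy + k·ωz)/r = 0.5600/0.04 = 14.0000
ω₃ (RL) = (vx + vy − k·ωz)/r = -1.1600/0.04 = -29.0000
ω₄ (RR) = (vx − vy + k·ωz)/r = 0.8600/0.04 = 21.5000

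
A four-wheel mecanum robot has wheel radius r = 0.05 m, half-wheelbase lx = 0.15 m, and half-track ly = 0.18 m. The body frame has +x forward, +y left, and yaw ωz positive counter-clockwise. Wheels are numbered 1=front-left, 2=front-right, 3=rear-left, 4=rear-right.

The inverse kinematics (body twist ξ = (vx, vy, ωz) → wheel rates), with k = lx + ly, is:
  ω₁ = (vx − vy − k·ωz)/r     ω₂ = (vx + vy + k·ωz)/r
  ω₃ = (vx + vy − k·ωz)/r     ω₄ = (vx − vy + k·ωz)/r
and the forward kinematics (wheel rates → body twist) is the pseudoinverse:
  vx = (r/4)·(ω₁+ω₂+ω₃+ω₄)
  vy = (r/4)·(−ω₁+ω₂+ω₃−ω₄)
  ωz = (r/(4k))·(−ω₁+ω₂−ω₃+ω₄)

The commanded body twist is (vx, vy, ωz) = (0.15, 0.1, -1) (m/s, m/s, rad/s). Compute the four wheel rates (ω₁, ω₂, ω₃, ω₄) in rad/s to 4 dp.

k = lx + ly = 0.15 + 0.18 = 0.3300;  k·ωz = 0.3300·-1 = -0.3300
ω₁ (FL) = (vx − vy − k·ωz)/r = 0.3800/0.05 = 7.6000
ω₂ (FR) = (vx + vy + k·ωz)/r = -0.0800/0.05 = -1.6000
ω₃ (RL) = (vx + vy − k·ωz)/r = 0.5800/0.05 = 11.6000
ω₄ (RR) = (vx − vy + k·ωz)/r = -0.2800/0.05 = -5.6000

(7.6000, -1.6000, 11.6000, -5.6000)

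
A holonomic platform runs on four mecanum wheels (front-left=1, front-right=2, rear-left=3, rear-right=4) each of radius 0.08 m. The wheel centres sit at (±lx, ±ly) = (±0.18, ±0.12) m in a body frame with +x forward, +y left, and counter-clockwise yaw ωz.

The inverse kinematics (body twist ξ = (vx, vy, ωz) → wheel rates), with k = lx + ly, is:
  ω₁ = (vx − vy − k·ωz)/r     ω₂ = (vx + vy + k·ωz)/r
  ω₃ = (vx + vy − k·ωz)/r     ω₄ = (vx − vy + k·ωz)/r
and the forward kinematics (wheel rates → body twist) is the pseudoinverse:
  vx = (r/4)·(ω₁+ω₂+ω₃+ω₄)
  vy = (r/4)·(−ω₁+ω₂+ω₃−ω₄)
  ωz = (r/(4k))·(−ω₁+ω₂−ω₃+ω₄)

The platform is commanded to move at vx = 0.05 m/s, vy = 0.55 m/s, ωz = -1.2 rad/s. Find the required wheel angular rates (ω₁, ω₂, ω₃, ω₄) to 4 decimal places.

k = lx + ly = 0.18 + 0.12 = 0.3000;  k·ωz = 0.3000·-1.2 = -0.3600
ω₁ (FL) = (vx − vy − k·ωz)/r = -0.1400/0.08 = -1.7500
ω₂ (FR) = (vx + vy + k·ωz)/r = 0.2400/0.08 = 3.0000
ω₃ (RL) = (vx + vy − k·ωz)/r = 0.9600/0.08 = 12.0000
ω₄ (RR) = (vx − vy + k·ωz)/r = -0.8600/0.08 = -10.7500

(-1.7500, 3.0000, 12.0000, -10.7500)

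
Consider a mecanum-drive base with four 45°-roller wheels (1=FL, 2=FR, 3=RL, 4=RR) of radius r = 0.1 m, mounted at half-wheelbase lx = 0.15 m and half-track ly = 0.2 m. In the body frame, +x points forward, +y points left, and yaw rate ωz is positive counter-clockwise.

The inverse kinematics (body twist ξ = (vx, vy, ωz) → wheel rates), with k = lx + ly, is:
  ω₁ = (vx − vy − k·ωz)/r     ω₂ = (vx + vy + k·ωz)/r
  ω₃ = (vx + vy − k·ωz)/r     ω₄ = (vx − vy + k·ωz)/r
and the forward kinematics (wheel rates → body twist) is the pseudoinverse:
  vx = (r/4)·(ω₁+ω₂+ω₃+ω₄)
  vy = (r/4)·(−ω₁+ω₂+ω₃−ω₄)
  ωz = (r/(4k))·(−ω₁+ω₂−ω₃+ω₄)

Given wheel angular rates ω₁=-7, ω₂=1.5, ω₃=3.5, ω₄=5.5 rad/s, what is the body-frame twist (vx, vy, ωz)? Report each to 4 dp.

k = lx + ly = 0.15 + 0.2 = 0.3500
ω₁+ω₂+ω₃+ω₄ = 3.5000  →  vx = (0.1/4)·3.5000 = 0.0875
−ω₁+ω₂+ω₃−ω₄ = 6.5000  →  vy = (0.1/4)·6.5000 = 0.1625
−ω₁+ω₂−ω₃+ω₄ = 10.5000  →  ωz = (0.1/1.4000)·10.5000 = 0.7500

(0.0875, 0.1625, 0.7500)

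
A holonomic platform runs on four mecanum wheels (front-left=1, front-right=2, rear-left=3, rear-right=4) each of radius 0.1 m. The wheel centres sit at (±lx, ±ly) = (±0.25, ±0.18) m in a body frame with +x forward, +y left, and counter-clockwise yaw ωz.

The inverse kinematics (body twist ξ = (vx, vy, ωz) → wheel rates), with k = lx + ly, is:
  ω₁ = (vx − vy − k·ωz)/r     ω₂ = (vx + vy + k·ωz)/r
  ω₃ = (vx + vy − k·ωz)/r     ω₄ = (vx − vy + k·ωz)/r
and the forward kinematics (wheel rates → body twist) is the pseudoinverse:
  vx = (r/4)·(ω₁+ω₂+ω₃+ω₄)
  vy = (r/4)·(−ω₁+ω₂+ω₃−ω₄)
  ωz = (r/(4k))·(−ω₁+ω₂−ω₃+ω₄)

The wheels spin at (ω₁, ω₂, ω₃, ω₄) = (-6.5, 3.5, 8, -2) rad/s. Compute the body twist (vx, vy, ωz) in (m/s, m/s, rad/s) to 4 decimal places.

(0.0750, 0.5000, 0.0000)

k = lx + ly = 0.25 + 0.18 = 0.4300
ω₁+ω₂+ω₃+ω₄ = 3.0000  →  vx = (0.1/4)·3.0000 = 0.0750
−ω₁+ω₂+ω₃−ω₄ = 20.0000  →  vy = (0.1/4)·20.0000 = 0.5000
−ω₁+ω₂−ω₃+ω₄ = 0.0000  →  ωz = (0.1/1.7200)·0.0000 = 0.0000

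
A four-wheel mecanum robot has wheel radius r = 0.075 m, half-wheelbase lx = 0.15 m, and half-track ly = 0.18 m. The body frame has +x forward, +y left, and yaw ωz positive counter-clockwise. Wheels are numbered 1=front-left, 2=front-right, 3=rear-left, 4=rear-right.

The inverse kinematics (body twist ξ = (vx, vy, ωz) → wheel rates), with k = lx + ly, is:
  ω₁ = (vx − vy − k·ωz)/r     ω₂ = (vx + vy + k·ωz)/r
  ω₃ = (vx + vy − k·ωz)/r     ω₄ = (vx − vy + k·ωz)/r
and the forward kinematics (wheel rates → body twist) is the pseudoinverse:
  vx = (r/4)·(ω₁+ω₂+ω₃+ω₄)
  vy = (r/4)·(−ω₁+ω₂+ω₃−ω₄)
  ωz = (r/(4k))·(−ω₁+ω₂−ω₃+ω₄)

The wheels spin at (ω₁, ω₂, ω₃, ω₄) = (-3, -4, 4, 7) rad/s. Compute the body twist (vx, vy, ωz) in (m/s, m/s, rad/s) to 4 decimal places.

k = lx + ly = 0.15 + 0.18 = 0.3300
ω₁+ω₂+ω₃+ω₄ = 4.0000  →  vx = (0.075/4)·4.0000 = 0.0750
−ω₁+ω₂+ω₃−ω₄ = -4.0000  →  vy = (0.075/4)·-4.0000 = -0.0750
−ω₁+ω₂−ω₃+ω₄ = 2.0000  →  ωz = (0.075/1.3200)·2.0000 = 0.1136

(0.0750, -0.0750, 0.1136)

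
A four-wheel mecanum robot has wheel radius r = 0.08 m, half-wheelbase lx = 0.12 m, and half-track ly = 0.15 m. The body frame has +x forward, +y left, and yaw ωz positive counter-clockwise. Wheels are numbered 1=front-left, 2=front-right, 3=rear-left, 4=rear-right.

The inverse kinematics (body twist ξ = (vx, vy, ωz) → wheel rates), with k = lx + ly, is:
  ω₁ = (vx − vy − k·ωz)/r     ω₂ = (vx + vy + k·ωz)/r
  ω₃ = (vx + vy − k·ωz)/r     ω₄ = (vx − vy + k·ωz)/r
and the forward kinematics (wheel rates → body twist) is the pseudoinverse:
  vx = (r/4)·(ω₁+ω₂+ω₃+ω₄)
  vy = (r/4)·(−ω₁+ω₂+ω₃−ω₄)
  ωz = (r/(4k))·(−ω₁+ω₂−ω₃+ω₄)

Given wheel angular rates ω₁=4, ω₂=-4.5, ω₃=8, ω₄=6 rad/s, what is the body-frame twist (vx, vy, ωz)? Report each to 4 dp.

k = lx + ly = 0.12 + 0.15 = 0.2700
ω₁+ω₂+ω₃+ω₄ = 13.5000  →  vx = (0.08/4)·13.5000 = 0.2700
−ω₁+ω₂+ω₃−ω₄ = -6.5000  →  vy = (0.08/4)·-6.5000 = -0.1300
−ω₁+ω₂−ω₃+ω₄ = -10.5000  →  ωz = (0.08/1.0800)·-10.5000 = -0.7778

(0.2700, -0.1300, -0.7778)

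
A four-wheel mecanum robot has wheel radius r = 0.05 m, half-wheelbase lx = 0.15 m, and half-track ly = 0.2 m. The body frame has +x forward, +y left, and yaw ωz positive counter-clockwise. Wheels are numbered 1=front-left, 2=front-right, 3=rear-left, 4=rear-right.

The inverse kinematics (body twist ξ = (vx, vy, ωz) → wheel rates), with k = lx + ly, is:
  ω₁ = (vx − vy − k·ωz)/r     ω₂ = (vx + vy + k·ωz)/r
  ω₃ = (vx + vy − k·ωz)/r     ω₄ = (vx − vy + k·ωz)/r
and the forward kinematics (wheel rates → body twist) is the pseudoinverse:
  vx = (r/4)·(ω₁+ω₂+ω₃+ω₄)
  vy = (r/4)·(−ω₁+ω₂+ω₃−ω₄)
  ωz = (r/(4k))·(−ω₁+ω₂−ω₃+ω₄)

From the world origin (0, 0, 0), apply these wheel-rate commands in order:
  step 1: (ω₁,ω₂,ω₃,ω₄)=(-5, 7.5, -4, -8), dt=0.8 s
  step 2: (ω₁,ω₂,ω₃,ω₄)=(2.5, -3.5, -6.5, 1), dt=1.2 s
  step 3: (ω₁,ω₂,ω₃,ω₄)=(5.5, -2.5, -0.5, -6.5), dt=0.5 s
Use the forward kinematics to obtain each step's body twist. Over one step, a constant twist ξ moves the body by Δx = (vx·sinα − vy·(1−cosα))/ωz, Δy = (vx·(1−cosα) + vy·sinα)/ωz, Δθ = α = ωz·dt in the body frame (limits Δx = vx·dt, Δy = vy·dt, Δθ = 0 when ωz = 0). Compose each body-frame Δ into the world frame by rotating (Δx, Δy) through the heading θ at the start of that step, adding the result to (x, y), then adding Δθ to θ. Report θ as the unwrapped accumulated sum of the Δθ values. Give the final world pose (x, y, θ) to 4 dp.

(-0.1751, -0.0862, 0.0571)

step 1: ξ=(vx,vy,ωz)=(-0.1188, 0.2062, 0.3036), dt=0.8 → body Δ=(-0.1140, 0.1519, 0.2429) → world pose (-0.1140, 0.1519, 0.2429)
step 2: ξ=(vx,vy,ωz)=(-0.0813, -0.1688, 0.0536), dt=1.2 → body Δ=(-0.0909, -0.2055, 0.0643) → world pose (-0.1528, -0.0694, 0.3071)
step 3: ξ=(vx,vy,ωz)=(-0.0500, -0.0250, -0.5000), dt=0.5 → body Δ=(-0.0263, -0.0093, -0.2500) → world pose (-0.1751, -0.0862, 0.0571)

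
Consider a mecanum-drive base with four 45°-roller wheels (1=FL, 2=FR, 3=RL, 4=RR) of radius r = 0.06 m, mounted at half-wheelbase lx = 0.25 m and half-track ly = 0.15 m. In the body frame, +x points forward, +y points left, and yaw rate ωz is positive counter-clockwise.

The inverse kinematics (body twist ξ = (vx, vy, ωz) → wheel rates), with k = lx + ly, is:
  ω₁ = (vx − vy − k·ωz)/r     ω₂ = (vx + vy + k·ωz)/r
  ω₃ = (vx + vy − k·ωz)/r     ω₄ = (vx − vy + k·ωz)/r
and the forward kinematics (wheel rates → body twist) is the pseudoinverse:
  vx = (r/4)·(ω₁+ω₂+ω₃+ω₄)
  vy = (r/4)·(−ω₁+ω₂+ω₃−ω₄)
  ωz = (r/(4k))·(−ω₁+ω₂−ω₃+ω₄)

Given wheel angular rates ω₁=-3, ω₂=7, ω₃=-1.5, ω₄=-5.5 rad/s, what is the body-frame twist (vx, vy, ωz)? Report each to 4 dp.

k = lx + ly = 0.25 + 0.15 = 0.4000
ω₁+ω₂+ω₃+ω₄ = -3.0000  →  vx = (0.06/4)·-3.0000 = -0.0450
−ω₁+ω₂+ω₃−ω₄ = 14.0000  →  vy = (0.06/4)·14.0000 = 0.2100
−ω₁+ω₂−ω₃+ω₄ = 6.0000  →  ωz = (0.06/1.6000)·6.0000 = 0.2250

(-0.0450, 0.2100, 0.2250)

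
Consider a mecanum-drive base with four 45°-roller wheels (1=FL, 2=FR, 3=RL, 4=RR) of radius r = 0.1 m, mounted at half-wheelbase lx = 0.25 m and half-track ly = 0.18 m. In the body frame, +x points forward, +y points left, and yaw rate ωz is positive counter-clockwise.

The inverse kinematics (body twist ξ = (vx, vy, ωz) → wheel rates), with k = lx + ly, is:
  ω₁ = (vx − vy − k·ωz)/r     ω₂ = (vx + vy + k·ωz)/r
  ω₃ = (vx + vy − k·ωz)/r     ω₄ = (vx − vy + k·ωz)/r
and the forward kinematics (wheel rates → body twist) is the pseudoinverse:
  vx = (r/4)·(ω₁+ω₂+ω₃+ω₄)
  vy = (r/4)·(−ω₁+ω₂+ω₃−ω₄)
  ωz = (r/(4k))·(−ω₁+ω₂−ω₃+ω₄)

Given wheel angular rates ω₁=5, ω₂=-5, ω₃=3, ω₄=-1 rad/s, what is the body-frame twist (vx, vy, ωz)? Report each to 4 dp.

k = lx + ly = 0.25 + 0.18 = 0.4300
ω₁+ω₂+ω₃+ω₄ = 2.0000  →  vx = (0.1/4)·2.0000 = 0.0500
−ω₁+ω₂+ω₃−ω₄ = -6.0000  →  vy = (0.1/4)·-6.0000 = -0.1500
−ω₁+ω₂−ω₃+ω₄ = -14.0000  →  ωz = (0.1/1.7200)·-14.0000 = -0.8140

(0.0500, -0.1500, -0.8140)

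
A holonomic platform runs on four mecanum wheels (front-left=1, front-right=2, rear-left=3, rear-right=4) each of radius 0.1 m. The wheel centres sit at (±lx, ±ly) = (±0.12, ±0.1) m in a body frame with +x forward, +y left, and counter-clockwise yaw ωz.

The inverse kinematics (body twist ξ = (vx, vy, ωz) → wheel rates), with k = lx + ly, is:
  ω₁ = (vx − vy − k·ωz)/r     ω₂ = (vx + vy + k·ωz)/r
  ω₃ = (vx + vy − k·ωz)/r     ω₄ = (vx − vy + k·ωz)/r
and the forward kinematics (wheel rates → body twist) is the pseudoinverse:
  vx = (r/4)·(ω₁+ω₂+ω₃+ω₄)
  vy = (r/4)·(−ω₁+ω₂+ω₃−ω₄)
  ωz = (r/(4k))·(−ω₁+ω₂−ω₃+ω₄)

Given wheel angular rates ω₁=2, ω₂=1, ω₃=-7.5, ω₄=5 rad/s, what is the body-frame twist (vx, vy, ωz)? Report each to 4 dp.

(0.0125, -0.3375, 1.3068)

k = lx + ly = 0.12 + 0.1 = 0.2200
ω₁+ω₂+ω₃+ω₄ = 0.5000  →  vx = (0.1/4)·0.5000 = 0.0125
−ω₁+ω₂+ω₃−ω₄ = -13.5000  →  vy = (0.1/4)·-13.5000 = -0.3375
−ω₁+ω₂−ω₃+ω₄ = 11.5000  →  ωz = (0.1/0.8800)·11.5000 = 1.3068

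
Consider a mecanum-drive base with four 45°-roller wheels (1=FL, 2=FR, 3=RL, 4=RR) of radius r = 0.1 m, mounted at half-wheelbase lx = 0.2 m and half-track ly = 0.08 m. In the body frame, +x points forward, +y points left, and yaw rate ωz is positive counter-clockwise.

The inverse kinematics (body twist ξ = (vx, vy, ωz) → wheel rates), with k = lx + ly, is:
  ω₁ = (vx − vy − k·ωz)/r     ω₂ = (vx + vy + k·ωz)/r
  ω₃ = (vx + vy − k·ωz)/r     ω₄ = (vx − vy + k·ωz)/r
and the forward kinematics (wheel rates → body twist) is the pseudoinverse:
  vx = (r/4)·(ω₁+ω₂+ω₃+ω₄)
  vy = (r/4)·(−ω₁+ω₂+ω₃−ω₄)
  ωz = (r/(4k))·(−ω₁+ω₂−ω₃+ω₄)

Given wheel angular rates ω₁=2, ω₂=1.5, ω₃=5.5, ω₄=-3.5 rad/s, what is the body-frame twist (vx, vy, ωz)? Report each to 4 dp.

(0.1375, 0.2125, -0.8482)

k = lx + ly = 0.2 + 0.08 = 0.2800
ω₁+ω₂+ω₃+ω₄ = 5.5000  →  vx = (0.1/4)·5.5000 = 0.1375
−ω₁+ω₂+ω₃−ω₄ = 8.5000  →  vy = (0.1/4)·8.5000 = 0.2125
−ω₁+ω₂−ω₃+ω₄ = -9.5000  →  ωz = (0.1/1.1200)·-9.5000 = -0.8482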